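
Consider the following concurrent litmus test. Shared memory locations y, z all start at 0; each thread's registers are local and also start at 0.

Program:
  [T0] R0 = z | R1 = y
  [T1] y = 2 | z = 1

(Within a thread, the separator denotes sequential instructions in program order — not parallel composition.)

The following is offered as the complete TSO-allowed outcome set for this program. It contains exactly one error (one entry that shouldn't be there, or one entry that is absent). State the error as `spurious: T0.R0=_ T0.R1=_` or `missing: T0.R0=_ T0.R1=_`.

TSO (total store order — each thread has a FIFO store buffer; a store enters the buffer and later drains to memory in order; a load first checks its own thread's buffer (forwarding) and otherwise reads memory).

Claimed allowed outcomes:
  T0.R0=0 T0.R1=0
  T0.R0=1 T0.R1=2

outcome vector order: (T0.R0,T0.R1)
under TSO → <0 0>; <0 2>; <1 2>
TSO∖claimed = {<0 2>}

missing: T0.R0=0 T0.R1=2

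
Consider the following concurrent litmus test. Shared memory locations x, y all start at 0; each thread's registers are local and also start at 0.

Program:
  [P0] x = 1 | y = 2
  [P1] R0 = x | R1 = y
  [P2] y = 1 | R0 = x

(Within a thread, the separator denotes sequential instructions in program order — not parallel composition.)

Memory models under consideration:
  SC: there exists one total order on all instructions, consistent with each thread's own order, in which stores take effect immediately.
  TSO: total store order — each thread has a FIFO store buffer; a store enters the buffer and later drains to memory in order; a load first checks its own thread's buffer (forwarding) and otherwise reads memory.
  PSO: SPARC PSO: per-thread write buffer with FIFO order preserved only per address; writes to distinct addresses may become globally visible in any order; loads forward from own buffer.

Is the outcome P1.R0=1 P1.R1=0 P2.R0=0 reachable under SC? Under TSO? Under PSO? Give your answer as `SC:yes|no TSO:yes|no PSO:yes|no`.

outcome vector order: (P1.R0,P1.R1,P2.R0)
under SC → 000, 001, 010, 011, 020, 021, 101, 110, 111, 120, 121
under TSO → 000, 001, 010, 011, 020, 021, 100, 101, 110, 111, 120, 121
under PSO → 000, 001, 010, 011, 020, 021, 100, 101, 110, 111, 120, 121
target 100 ∈ {TSO,PSO}

SC:no TSO:yes PSO:yes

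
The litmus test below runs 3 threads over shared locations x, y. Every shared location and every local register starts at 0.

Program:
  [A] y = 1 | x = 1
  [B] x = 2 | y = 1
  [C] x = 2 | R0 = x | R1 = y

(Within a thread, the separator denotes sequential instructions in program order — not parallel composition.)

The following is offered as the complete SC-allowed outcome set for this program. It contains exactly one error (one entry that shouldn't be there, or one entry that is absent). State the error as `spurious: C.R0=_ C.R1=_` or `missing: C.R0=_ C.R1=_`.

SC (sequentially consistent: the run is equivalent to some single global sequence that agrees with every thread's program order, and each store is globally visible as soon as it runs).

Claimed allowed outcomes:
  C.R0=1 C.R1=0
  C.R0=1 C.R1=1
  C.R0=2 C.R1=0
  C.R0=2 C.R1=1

spurious: C.R0=1 C.R1=0

outcome vector order: (C.R0,C.R1)
SC (3): 11 20 21
claimed∖SC = {10}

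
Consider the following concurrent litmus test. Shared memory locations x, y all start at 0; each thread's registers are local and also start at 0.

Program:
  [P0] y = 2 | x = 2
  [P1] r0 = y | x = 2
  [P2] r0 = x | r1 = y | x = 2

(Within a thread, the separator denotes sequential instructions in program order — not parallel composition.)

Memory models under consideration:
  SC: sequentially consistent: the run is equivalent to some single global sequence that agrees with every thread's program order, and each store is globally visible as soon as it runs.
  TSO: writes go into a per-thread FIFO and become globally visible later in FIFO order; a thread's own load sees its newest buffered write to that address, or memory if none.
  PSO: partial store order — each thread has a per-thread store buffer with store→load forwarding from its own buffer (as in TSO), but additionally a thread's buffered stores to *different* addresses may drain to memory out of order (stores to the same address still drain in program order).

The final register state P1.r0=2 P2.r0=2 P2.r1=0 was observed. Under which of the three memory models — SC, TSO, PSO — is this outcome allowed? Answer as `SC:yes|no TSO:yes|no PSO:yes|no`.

outcome vector order: (P1.r0,P2.r0,P2.r1)
[SC] allowed = {000 002 020 022 200 202 222}
[TSO] allowed = {000 002 020 022 200 202 222}
[PSO] allowed = {000 002 020 022 200 202 220 222}
target 220 ∈ {PSO}

SC:no TSO:no PSO:yes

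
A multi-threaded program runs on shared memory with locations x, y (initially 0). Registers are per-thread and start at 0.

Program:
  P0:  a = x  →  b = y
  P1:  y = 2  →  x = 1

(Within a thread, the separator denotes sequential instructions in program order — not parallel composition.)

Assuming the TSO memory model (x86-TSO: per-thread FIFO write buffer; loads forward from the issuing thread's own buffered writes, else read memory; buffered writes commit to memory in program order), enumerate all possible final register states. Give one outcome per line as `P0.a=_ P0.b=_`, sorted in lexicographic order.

outcome vector order: (P0.a,P0.b)
|TSO outcomes| = 3

P0.a=0 P0.b=0
P0.a=0 P0.b=2
P0.a=1 P0.b=2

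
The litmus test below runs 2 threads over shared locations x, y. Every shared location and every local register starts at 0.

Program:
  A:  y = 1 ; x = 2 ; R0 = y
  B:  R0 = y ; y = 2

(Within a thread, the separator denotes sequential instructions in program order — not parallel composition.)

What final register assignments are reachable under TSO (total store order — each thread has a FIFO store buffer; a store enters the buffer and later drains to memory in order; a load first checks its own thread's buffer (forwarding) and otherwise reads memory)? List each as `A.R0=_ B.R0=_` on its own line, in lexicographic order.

outcome vector order: (A.R0,B.R0)
|TSO outcomes| = 4

A.R0=1 B.R0=0
A.R0=1 B.R0=1
A.R0=2 B.R0=0
A.R0=2 B.R0=1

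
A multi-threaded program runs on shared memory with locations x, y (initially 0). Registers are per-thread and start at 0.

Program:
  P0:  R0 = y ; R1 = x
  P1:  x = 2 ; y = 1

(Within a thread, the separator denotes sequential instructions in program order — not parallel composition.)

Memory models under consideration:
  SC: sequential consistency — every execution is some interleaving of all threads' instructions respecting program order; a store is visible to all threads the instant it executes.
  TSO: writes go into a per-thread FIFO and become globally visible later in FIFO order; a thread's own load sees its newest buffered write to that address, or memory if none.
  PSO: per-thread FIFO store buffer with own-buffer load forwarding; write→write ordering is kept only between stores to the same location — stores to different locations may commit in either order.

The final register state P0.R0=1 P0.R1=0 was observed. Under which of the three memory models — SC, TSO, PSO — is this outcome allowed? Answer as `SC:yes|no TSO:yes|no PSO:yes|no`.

outcome vector order: (P0.R0,P0.R1)
[SC] allowed = {(0,0); (0,2); (1,2)}
[TSO] allowed = {(0,0); (0,2); (1,2)}
[PSO] allowed = {(0,0); (0,2); (1,0); (1,2)}
target (1,0) ∈ {PSO}

SC:no TSO:no PSO:yes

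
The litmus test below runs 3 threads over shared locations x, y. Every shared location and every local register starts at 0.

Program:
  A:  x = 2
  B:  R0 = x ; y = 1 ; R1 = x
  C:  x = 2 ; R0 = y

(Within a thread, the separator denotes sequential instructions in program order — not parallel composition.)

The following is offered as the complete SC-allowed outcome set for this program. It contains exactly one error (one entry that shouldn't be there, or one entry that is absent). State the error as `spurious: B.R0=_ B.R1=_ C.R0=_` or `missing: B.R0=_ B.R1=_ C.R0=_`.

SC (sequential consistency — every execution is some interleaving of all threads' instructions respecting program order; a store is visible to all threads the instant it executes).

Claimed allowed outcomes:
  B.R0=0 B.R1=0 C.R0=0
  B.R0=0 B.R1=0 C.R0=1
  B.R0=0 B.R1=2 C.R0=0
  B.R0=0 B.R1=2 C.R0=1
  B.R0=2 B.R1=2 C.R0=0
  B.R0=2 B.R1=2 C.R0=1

outcome vector order: (B.R0,B.R1,C.R0)
under SC → (0,0,1), (0,2,0), (0,2,1), (2,2,0), (2,2,1)
claimed∖SC = {(0,0,0)}

spurious: B.R0=0 B.R1=0 C.R0=0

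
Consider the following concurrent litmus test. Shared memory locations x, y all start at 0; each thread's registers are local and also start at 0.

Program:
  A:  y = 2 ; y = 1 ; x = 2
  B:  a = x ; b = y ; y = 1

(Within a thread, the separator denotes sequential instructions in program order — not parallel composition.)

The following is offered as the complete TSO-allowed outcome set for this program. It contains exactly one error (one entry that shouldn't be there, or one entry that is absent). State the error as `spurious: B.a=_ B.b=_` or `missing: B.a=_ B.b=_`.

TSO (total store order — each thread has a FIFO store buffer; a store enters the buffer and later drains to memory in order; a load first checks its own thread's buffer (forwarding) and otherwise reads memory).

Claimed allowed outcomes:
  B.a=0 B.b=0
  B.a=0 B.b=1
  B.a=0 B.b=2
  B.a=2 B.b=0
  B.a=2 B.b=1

outcome vector order: (B.a,B.b)
TSO: 4 outcomes — {00; 01; 02; 21}
claimed∖TSO = {20}

spurious: B.a=2 B.b=0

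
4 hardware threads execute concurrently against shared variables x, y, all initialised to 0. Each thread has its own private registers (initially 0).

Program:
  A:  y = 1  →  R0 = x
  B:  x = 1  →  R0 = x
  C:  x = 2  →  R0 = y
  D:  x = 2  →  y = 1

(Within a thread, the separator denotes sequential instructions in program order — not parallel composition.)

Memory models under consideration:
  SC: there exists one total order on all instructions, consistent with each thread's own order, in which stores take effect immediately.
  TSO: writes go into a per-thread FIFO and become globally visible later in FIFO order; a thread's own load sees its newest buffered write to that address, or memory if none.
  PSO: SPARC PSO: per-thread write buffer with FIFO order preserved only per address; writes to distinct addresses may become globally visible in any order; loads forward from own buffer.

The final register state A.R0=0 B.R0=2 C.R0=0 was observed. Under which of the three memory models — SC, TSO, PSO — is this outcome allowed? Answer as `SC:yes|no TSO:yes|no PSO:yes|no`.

outcome vector order: (A.R0,B.R0,C.R0)
SC: 10 outcomes — {0/1/1 0/2/1 1/1/0 1/1/1 1/2/0 1/2/1 2/1/0 2/1/1 2/2/0 2/2/1}
TSO: 12 outcomes — {0/1/0 0/1/1 0/2/0 0/2/1 1/1/0 1/1/1 1/2/0 1/2/1 2/1/0 2/1/1 2/2/0 2/2/1}
PSO: 12 outcomes — {0/1/0 0/1/1 0/2/0 0/2/1 1/1/0 1/1/1 1/2/0 1/2/1 2/1/0 2/1/1 2/2/0 2/2/1}
target 0/2/0 ∈ {TSO,PSO}

SC:no TSO:yes PSO:yes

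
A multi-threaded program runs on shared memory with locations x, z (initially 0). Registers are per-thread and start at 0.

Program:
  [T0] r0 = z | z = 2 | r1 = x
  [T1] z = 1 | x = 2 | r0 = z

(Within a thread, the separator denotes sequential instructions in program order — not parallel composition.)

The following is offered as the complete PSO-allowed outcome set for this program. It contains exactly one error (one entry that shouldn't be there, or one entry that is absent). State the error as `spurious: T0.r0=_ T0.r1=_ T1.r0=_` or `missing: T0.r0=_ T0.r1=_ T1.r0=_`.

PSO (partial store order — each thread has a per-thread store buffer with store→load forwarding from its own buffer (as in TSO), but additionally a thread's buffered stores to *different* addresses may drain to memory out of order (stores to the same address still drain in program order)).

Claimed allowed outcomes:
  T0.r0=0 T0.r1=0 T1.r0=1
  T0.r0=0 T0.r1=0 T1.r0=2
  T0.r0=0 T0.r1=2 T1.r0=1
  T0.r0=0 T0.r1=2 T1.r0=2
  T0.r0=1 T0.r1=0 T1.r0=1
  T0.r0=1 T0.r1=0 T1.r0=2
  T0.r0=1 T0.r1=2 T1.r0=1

missing: T0.r0=1 T0.r1=2 T1.r0=2

outcome vector order: (T0.r0,T0.r1,T1.r0)
PSO: 8 outcomes — {0/0/1, 0/0/2, 0/2/1, 0/2/2, 1/0/1, 1/0/2, 1/2/1, 1/2/2}
PSO∖claimed = {1/2/2}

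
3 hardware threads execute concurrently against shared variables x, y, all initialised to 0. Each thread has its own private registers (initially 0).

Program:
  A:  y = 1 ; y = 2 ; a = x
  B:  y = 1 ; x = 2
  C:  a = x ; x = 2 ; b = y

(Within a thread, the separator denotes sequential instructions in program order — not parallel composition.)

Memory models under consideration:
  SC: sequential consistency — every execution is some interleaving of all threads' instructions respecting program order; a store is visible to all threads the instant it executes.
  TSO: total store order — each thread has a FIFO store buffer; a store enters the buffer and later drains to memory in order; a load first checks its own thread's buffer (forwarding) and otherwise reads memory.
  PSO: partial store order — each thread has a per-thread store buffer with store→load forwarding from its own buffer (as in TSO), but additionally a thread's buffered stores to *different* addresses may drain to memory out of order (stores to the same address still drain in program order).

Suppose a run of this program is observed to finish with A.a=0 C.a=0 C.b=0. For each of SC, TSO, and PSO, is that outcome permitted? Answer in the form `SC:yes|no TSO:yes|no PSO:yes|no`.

outcome vector order: (A.a,C.a,C.b)
SC (9): <0 0 1> <0 0 2> <0 2 1> <0 2 2> <2 0 0> <2 0 1> <2 0 2> <2 2 1> <2 2 2>
TSO (10): <0 0 0> <0 0 1> <0 0 2> <0 2 1> <0 2 2> <2 0 0> <2 0 1> <2 0 2> <2 2 1> <2 2 2>
PSO (12): <0 0 0> <0 0 1> <0 0 2> <0 2 0> <0 2 1> <0 2 2> <2 0 0> <2 0 1> <2 0 2> <2 2 0> <2 2 1> <2 2 2>
target <0 0 0> ∈ {TSO,PSO}

SC:no TSO:yes PSO:yes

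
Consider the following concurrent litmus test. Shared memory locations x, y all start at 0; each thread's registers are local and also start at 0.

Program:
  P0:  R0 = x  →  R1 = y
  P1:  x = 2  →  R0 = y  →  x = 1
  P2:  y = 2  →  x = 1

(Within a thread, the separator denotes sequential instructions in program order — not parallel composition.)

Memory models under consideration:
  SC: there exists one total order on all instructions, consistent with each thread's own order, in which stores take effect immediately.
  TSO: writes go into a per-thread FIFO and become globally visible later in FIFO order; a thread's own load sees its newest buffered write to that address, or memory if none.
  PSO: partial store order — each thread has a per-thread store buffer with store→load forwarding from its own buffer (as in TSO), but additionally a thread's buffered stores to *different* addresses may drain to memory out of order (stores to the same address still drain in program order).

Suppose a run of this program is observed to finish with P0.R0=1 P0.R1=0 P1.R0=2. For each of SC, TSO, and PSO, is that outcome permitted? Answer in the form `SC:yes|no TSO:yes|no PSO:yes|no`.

outcome vector order: (P0.R0,P0.R1,P1.R0)
[SC] allowed = {0/0/0, 0/0/2, 0/2/0, 0/2/2, 1/0/0, 1/2/0, 1/2/2, 2/0/0, 2/0/2, 2/2/0, 2/2/2}
[TSO] allowed = {0/0/0, 0/0/2, 0/2/0, 0/2/2, 1/0/0, 1/2/0, 1/2/2, 2/0/0, 2/0/2, 2/2/0, 2/2/2}
[PSO] allowed = {0/0/0, 0/0/2, 0/2/0, 0/2/2, 1/0/0, 1/0/2, 1/2/0, 1/2/2, 2/0/0, 2/0/2, 2/2/0, 2/2/2}
target 1/0/2 ∈ {PSO}

SC:no TSO:no PSO:yes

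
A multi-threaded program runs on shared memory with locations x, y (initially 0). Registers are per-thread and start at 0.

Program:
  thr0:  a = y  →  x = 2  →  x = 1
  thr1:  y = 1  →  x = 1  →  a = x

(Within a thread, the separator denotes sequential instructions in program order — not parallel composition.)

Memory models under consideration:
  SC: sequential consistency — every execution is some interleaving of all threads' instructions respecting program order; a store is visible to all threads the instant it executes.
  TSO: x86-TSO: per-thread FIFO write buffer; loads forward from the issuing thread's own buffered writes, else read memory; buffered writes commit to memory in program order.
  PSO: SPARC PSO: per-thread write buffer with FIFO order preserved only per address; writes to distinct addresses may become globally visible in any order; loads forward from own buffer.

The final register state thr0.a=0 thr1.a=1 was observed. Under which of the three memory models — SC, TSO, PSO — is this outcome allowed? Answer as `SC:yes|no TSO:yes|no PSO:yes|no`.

outcome vector order: (thr0.a,thr1.a)
SC: 4 outcomes — {01; 02; 11; 12}
TSO: 4 outcomes — {01; 02; 11; 12}
PSO: 4 outcomes — {01; 02; 11; 12}
target 01 ∈ {SC,TSO,PSO}

SC:yes TSO:yes PSO:yes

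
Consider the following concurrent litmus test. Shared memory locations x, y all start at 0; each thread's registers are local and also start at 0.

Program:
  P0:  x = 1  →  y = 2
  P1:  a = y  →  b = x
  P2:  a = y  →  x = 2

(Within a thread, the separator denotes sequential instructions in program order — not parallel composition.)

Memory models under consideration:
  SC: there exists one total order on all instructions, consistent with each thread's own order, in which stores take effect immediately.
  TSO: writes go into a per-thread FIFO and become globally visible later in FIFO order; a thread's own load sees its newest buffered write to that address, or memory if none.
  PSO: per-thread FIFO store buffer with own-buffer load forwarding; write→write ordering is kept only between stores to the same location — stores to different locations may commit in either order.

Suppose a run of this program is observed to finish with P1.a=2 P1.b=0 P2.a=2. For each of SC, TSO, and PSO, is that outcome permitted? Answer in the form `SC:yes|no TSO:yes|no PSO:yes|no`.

outcome vector order: (P1.a,P1.b,P2.a)
SC (10): (0,0,0), (0,0,2), (0,1,0), (0,1,2), (0,2,0), (0,2,2), (2,1,0), (2,1,2), (2,2,0), (2,2,2)
TSO (10): (0,0,0), (0,0,2), (0,1,0), (0,1,2), (0,2,0), (0,2,2), (2,1,0), (2,1,2), (2,2,0), (2,2,2)
PSO (12): (0,0,0), (0,0,2), (0,1,0), (0,1,2), (0,2,0), (0,2,2), (2,0,0), (2,0,2), (2,1,0), (2,1,2), (2,2,0), (2,2,2)
target (2,0,2) ∈ {PSO}

SC:no TSO:no PSO:yes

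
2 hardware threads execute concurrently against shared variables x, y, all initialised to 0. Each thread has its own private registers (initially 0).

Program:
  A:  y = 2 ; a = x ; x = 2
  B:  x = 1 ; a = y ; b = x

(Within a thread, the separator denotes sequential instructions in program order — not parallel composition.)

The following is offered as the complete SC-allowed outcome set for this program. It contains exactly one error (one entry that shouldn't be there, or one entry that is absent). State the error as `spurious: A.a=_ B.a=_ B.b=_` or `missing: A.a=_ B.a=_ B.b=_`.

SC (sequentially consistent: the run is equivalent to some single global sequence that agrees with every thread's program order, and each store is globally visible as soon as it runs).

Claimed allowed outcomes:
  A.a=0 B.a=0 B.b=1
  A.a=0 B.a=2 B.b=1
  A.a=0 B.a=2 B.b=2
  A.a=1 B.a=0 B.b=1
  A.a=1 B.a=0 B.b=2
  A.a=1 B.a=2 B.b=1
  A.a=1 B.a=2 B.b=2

spurious: A.a=0 B.a=0 B.b=1

outcome vector order: (A.a,B.a,B.b)
[SC] allowed = {<0 2 1>, <0 2 2>, <1 0 1>, <1 0 2>, <1 2 1>, <1 2 2>}
claimed∖SC = {<0 0 1>}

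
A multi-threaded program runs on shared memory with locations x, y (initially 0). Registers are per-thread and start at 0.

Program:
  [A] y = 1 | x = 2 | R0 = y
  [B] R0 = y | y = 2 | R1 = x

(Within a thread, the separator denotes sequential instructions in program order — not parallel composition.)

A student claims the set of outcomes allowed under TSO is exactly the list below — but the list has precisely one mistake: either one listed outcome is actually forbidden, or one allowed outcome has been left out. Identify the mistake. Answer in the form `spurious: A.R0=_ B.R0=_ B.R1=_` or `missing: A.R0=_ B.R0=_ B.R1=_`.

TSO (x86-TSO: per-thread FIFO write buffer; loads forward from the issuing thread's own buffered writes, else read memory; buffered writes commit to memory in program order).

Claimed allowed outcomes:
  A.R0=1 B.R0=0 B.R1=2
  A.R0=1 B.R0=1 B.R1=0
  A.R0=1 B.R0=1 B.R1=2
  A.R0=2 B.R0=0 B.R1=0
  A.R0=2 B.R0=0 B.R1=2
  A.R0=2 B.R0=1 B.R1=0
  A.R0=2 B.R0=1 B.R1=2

outcome vector order: (A.R0,B.R0,B.R1)
[TSO] allowed = {<1 0 0>, <1 0 2>, <1 1 0>, <1 1 2>, <2 0 0>, <2 0 2>, <2 1 0>, <2 1 2>}
TSO∖claimed = {<1 0 0>}

missing: A.R0=1 B.R0=0 B.R1=0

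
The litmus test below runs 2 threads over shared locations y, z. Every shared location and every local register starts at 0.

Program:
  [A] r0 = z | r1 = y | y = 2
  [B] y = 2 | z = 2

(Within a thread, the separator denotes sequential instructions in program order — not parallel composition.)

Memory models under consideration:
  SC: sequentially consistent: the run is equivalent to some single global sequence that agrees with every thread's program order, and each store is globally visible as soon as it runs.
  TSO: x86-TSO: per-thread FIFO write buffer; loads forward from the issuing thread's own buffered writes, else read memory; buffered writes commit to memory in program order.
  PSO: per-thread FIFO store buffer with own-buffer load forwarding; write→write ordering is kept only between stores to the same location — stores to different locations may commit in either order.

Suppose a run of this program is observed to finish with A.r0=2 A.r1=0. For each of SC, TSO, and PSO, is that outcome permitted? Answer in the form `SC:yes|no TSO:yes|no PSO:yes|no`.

SC:no TSO:no PSO:yes

outcome vector order: (A.r0,A.r1)
SC: 3 outcomes — {00, 02, 22}
TSO: 3 outcomes — {00, 02, 22}
PSO: 4 outcomes — {00, 02, 20, 22}
target 20 ∈ {PSO}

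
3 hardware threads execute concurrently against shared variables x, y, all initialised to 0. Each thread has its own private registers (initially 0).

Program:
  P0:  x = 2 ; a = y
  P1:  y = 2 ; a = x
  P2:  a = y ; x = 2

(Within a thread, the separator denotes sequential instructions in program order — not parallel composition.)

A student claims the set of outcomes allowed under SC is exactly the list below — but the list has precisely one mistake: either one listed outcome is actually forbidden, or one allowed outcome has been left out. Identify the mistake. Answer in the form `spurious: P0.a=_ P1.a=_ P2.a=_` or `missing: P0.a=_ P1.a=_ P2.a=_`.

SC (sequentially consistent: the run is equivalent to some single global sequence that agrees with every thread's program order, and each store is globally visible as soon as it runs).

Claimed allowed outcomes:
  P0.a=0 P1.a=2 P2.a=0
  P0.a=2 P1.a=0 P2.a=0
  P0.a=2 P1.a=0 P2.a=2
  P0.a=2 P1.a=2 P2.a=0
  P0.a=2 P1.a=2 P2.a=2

missing: P0.a=0 P1.a=2 P2.a=2

outcome vector order: (P0.a,P1.a,P2.a)
[SC] allowed = {<0 2 0> <0 2 2> <2 0 0> <2 0 2> <2 2 0> <2 2 2>}
SC∖claimed = {<0 2 2>}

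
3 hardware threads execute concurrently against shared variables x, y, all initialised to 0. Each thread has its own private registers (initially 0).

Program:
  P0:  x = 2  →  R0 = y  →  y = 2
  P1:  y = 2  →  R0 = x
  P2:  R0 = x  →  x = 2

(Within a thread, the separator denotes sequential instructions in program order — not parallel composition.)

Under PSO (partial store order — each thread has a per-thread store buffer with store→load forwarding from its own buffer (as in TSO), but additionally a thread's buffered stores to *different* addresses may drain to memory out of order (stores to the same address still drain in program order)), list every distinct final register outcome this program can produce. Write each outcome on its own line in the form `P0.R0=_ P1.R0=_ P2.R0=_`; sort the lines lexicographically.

outcome vector order: (P0.R0,P1.R0,P2.R0)
|PSO outcomes| = 8

P0.R0=0 P1.R0=0 P2.R0=0
P0.R0=0 P1.R0=0 P2.R0=2
P0.R0=0 P1.R0=2 P2.R0=0
P0.R0=0 P1.R0=2 P2.R0=2
P0.R0=2 P1.R0=0 P2.R0=0
P0.R0=2 P1.R0=0 P2.R0=2
P0.R0=2 P1.R0=2 P2.R0=0
P0.R0=2 P1.R0=2 P2.R0=2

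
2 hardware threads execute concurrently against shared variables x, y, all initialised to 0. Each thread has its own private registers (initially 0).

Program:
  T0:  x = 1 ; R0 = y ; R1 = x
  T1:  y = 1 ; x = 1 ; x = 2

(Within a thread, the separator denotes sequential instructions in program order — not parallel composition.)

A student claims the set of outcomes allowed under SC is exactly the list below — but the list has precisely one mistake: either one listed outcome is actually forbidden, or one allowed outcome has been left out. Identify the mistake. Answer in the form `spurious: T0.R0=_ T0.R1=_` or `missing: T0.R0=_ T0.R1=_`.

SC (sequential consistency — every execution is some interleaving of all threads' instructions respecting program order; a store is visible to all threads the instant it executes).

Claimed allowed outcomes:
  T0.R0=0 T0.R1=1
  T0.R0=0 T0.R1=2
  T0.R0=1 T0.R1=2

missing: T0.R0=1 T0.R1=1

outcome vector order: (T0.R0,T0.R1)
SC: 4 outcomes — {(0,1); (0,2); (1,1); (1,2)}
SC∖claimed = {(1,1)}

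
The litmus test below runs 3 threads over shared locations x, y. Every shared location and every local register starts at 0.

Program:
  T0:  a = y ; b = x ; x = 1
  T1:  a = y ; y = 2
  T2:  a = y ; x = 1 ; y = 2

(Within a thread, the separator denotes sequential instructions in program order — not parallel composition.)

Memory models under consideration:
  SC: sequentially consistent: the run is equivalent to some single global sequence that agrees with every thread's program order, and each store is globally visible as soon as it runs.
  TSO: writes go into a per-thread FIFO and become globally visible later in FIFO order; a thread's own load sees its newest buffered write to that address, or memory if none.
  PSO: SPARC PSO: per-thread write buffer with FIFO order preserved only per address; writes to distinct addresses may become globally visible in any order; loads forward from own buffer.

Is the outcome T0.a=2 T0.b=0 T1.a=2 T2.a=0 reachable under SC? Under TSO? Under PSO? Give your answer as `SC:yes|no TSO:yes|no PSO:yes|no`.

outcome vector order: (T0.a,T0.b,T1.a,T2.a)
under SC → (0,0,0,0) (0,0,0,2) (0,0,2,0) (0,1,0,0) (0,1,0,2) (0,1,2,0) (2,0,0,0) (2,0,0,2) (2,1,0,0) (2,1,0,2) (2,1,2,0)
under TSO → (0,0,0,0) (0,0,0,2) (0,0,2,0) (0,1,0,0) (0,1,0,2) (0,1,2,0) (2,0,0,0) (2,0,0,2) (2,1,0,0) (2,1,0,2) (2,1,2,0)
under PSO → (0,0,0,0) (0,0,0,2) (0,0,2,0) (0,1,0,0) (0,1,0,2) (0,1,2,0) (2,0,0,0) (2,0,0,2) (2,0,2,0) (2,1,0,0) (2,1,0,2) (2,1,2,0)
target (2,0,2,0) ∈ {PSO}

SC:no TSO:no PSO:yes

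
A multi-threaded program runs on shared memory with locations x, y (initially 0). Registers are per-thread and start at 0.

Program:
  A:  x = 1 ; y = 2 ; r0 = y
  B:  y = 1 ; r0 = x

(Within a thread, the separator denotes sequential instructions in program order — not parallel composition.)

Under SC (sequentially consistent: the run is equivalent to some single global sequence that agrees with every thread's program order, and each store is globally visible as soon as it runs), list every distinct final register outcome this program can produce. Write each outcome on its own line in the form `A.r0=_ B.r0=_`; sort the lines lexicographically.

outcome vector order: (A.r0,B.r0)
|SC outcomes| = 3

A.r0=1 B.r0=1
A.r0=2 B.r0=0
A.r0=2 B.r0=1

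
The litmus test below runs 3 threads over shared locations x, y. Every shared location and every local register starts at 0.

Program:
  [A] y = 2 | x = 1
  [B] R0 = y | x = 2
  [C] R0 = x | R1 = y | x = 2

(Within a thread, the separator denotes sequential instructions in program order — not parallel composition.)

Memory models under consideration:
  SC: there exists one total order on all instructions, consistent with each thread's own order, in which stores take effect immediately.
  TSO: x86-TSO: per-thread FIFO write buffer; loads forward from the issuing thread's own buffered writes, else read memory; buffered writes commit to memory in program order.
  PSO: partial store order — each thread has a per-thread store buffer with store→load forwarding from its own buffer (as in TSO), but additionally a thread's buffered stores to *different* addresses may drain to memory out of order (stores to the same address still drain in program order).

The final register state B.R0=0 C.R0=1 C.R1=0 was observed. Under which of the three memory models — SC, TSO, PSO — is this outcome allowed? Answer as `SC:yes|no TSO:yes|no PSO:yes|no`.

SC:no TSO:no PSO:yes

outcome vector order: (B.R0,C.R0,C.R1)
SC (9): <0 0 0> <0 0 2> <0 1 2> <0 2 0> <0 2 2> <2 0 0> <2 0 2> <2 1 2> <2 2 2>
TSO (9): <0 0 0> <0 0 2> <0 1 2> <0 2 0> <0 2 2> <2 0 0> <2 0 2> <2 1 2> <2 2 2>
PSO (11): <0 0 0> <0 0 2> <0 1 0> <0 1 2> <0 2 0> <0 2 2> <2 0 0> <2 0 2> <2 1 0> <2 1 2> <2 2 2>
target <0 1 0> ∈ {PSO}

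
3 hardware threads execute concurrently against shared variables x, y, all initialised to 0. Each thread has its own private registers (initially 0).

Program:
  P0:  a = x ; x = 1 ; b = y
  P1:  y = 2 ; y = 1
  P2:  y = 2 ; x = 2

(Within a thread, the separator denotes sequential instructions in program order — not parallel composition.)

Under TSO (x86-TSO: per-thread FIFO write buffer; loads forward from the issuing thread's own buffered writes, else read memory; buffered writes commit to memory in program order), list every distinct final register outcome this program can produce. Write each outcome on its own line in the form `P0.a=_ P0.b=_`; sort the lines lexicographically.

outcome vector order: (P0.a,P0.b)
|TSO outcomes| = 5

P0.a=0 P0.b=0
P0.a=0 P0.b=1
P0.a=0 P0.b=2
P0.a=2 P0.b=1
P0.a=2 P0.b=2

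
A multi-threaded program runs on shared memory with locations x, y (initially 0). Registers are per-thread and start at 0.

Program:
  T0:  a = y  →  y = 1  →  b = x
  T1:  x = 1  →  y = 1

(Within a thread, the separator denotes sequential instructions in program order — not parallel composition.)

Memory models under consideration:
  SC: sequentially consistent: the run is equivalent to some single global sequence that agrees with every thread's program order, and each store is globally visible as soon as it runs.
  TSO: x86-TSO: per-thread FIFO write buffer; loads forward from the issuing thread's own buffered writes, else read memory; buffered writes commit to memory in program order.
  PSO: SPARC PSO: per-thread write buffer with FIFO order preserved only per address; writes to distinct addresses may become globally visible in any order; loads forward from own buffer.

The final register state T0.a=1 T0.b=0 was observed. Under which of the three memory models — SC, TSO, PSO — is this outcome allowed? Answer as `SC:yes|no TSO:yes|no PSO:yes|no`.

outcome vector order: (T0.a,T0.b)
SC: 3 outcomes — {<0 0>; <0 1>; <1 1>}
TSO: 3 outcomes — {<0 0>; <0 1>; <1 1>}
PSO: 4 outcomes — {<0 0>; <0 1>; <1 0>; <1 1>}
target <1 0> ∈ {PSO}

SC:no TSO:no PSO:yes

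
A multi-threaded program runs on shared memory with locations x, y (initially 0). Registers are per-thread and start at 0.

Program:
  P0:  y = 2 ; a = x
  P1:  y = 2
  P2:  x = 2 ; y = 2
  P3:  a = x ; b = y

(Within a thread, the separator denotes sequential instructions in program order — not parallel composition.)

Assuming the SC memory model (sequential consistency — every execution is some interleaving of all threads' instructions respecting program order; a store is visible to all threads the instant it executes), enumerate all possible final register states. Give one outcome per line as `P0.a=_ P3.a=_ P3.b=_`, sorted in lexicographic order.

P0.a=0 P3.a=0 P3.b=0
P0.a=0 P3.a=0 P3.b=2
P0.a=0 P3.a=2 P3.b=2
P0.a=2 P3.a=0 P3.b=0
P0.a=2 P3.a=0 P3.b=2
P0.a=2 P3.a=2 P3.b=0
P0.a=2 P3.a=2 P3.b=2

outcome vector order: (P0.a,P3.a,P3.b)
|SC outcomes| = 7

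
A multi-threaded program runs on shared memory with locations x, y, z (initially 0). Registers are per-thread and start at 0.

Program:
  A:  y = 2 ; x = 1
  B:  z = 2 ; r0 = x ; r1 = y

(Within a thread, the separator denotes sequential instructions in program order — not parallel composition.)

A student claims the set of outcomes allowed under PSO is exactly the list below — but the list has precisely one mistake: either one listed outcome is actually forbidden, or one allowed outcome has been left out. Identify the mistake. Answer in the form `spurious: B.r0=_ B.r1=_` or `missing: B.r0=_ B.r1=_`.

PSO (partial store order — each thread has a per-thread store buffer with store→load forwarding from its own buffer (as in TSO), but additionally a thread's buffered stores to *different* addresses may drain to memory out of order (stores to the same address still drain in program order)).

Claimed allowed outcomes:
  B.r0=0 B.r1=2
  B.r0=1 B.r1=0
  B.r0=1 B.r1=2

outcome vector order: (B.r0,B.r1)
under PSO → 0/0 0/2 1/0 1/2
PSO∖claimed = {0/0}

missing: B.r0=0 B.r1=0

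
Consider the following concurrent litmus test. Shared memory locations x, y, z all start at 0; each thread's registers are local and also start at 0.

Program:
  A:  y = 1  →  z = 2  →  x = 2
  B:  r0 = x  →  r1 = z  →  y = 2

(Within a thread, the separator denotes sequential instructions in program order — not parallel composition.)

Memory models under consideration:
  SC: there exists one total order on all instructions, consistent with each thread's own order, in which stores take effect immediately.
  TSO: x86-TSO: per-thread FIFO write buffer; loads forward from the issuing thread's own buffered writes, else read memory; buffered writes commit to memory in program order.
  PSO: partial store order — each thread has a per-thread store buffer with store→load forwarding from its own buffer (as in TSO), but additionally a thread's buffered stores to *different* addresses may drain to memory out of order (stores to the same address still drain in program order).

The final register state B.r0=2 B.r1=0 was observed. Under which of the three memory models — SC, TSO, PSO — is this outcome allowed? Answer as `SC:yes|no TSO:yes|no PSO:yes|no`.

outcome vector order: (B.r0,B.r1)
SC: 3 outcomes — {(0,0); (0,2); (2,2)}
TSO: 3 outcomes — {(0,0); (0,2); (2,2)}
PSO: 4 outcomes — {(0,0); (0,2); (2,0); (2,2)}
target (2,0) ∈ {PSO}

SC:no TSO:no PSO:yes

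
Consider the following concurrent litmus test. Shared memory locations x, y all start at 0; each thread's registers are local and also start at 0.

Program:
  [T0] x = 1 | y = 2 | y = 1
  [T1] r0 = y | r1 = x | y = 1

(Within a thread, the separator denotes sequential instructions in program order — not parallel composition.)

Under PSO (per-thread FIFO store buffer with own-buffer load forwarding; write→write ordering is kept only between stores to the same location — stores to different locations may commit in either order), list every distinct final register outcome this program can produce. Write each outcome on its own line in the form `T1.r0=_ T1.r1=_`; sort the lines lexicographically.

T1.r0=0 T1.r1=0
T1.r0=0 T1.r1=1
T1.r0=1 T1.r1=0
T1.r0=1 T1.r1=1
T1.r0=2 T1.r1=0
T1.r0=2 T1.r1=1

outcome vector order: (T1.r0,T1.r1)
|PSO outcomes| = 6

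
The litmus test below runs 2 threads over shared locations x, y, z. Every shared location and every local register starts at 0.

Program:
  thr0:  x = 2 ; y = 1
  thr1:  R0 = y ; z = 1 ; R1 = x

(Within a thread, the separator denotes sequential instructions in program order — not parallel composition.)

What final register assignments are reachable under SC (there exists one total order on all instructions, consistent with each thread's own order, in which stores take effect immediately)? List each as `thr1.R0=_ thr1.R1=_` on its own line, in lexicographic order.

outcome vector order: (thr1.R0,thr1.R1)
|SC outcomes| = 3

thr1.R0=0 thr1.R1=0
thr1.R0=0 thr1.R1=2
thr1.R0=1 thr1.R1=2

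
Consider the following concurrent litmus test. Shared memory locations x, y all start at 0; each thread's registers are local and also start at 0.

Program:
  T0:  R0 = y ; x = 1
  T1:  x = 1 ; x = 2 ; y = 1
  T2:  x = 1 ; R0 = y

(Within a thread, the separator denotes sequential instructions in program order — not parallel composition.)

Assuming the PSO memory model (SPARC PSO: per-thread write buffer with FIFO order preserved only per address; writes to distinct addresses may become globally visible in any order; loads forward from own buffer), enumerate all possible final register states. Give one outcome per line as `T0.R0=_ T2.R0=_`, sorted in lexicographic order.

outcome vector order: (T0.R0,T2.R0)
|PSO outcomes| = 4

T0.R0=0 T2.R0=0
T0.R0=0 T2.R0=1
T0.R0=1 T2.R0=0
T0.R0=1 T2.R0=1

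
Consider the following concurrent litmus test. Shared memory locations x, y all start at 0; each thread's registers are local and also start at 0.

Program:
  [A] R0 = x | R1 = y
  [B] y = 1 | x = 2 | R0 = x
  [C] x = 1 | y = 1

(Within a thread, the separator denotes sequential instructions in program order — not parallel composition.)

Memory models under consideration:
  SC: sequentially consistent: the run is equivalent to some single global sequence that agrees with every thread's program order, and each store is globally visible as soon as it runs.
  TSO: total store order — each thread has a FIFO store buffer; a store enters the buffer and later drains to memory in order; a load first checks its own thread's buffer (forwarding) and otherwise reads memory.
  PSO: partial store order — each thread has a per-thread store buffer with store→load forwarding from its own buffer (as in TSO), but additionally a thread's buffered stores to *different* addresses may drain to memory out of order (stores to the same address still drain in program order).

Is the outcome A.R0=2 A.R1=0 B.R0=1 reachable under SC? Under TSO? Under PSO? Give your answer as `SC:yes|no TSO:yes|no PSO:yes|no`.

outcome vector order: (A.R0,A.R1,B.R0)
SC: 9 outcomes — {0/0/1 0/0/2 0/1/1 0/1/2 1/0/2 1/1/1 1/1/2 2/1/1 2/1/2}
TSO: 9 outcomes — {0/0/1 0/0/2 0/1/1 0/1/2 1/0/2 1/1/1 1/1/2 2/1/1 2/1/2}
PSO: 12 outcomes — {0/0/1 0/0/2 0/1/1 0/1/2 1/0/1 1/0/2 1/1/1 1/1/2 2/0/1 2/0/2 2/1/1 2/1/2}
target 2/0/1 ∈ {PSO}

SC:no TSO:no PSO:yes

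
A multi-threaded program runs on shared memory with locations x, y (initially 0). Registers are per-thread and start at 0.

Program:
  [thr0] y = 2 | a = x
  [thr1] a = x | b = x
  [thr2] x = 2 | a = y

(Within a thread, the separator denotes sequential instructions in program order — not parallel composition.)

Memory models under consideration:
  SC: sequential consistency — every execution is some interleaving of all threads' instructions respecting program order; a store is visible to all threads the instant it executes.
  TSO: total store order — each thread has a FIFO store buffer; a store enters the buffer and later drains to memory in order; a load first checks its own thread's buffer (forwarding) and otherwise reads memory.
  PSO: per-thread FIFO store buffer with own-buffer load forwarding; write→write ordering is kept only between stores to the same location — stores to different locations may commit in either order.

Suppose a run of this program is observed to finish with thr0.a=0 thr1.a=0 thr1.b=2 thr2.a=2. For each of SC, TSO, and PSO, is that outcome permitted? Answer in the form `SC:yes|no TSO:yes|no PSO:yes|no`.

SC:yes TSO:yes PSO:yes

outcome vector order: (thr0.a,thr1.a,thr1.b,thr2.a)
SC: 9 outcomes — {(0,0,0,2) (0,0,2,2) (0,2,2,2) (2,0,0,0) (2,0,0,2) (2,0,2,0) (2,0,2,2) (2,2,2,0) (2,2,2,2)}
TSO: 12 outcomes — {(0,0,0,0) (0,0,0,2) (0,0,2,0) (0,0,2,2) (0,2,2,0) (0,2,2,2) (2,0,0,0) (2,0,0,2) (2,0,2,0) (2,0,2,2) (2,2,2,0) (2,2,2,2)}
PSO: 12 outcomes — {(0,0,0,0) (0,0,0,2) (0,0,2,0) (0,0,2,2) (0,2,2,0) (0,2,2,2) (2,0,0,0) (2,0,0,2) (2,0,2,0) (2,0,2,2) (2,2,2,0) (2,2,2,2)}
target (0,0,2,2) ∈ {SC,TSO,PSO}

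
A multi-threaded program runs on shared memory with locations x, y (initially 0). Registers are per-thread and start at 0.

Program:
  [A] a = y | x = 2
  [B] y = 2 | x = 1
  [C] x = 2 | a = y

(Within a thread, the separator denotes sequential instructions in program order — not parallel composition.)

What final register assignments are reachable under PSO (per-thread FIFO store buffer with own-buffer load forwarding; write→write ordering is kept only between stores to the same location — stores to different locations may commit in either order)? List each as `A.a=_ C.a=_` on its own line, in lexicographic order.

A.a=0 C.a=0
A.a=0 C.a=2
A.a=2 C.a=0
A.a=2 C.a=2

outcome vector order: (A.a,C.a)
|PSO outcomes| = 4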